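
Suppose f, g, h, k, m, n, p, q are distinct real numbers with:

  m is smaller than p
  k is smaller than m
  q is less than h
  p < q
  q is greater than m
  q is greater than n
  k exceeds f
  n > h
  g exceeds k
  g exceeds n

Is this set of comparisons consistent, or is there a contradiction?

Chaining the given relations yields q < h < n, so q < n. But one relation states n < q. These cannot both hold.

inconsistent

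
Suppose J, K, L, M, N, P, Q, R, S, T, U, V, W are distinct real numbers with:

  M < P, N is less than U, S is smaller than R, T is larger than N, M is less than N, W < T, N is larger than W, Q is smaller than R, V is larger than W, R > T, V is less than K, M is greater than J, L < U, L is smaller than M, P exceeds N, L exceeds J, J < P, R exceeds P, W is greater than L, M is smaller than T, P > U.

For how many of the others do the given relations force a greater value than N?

Directly above N: T, U, P.
One step further: R (4 so far).
No other element is forced above N by the given relations, so the count is 4.

4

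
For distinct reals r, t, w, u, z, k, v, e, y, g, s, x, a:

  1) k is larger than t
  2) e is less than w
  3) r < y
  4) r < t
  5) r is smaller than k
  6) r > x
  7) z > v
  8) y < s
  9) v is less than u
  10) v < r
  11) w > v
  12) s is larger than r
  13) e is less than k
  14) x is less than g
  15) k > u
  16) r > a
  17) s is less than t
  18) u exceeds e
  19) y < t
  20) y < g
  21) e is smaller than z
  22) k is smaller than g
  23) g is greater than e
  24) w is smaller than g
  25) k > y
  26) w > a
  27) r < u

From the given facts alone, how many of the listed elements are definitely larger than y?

4

Directly above y: s, t, k, g.
Nothing else is reachable above y; 4 in all.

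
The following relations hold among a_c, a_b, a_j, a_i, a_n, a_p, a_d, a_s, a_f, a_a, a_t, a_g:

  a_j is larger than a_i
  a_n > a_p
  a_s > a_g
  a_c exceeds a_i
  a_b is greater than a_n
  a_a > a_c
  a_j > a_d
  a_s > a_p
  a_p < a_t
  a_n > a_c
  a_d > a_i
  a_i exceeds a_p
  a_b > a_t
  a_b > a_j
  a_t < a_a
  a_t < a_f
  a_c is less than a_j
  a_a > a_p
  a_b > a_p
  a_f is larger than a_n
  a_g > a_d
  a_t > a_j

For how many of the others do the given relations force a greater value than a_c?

Directly above a_c: a_j, a_n, a_a.
One step further: a_t, a_f, a_b (6 so far).
Nothing else is reachable above a_c; 6 in all.

6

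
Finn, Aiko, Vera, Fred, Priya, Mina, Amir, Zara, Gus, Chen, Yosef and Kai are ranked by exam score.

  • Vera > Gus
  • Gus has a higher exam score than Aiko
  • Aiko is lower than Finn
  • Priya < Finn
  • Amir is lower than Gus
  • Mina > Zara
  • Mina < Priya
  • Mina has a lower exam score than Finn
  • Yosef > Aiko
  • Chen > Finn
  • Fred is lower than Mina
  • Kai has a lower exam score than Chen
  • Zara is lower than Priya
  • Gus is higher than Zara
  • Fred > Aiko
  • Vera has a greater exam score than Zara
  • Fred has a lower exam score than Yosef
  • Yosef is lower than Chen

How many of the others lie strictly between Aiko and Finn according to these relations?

3

The relations place Aiko below Finn. An element lies strictly between them when it is forced above Aiko and also forced below Finn.
Above Aiko: {Gus, Fred, Mina, Priya, Vera, Yosef, Chen}. Below Finn: {Zara, Fred, Mina, Priya}.
Intersection: {Fred, Mina, Priya} — 3.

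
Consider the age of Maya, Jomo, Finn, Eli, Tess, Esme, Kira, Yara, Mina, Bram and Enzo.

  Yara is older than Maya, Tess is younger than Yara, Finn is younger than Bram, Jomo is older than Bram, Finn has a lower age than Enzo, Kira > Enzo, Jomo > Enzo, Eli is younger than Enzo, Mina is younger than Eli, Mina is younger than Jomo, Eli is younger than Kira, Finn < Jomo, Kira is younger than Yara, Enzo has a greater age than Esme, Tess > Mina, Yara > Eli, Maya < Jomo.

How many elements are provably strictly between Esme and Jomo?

The relations place Esme below Jomo. An element lies strictly between them when it is forced above Esme and also forced below Jomo.
Above Esme: {Enzo, Kira, Yara}. Below Jomo: {Mina, Finn, Eli, Enzo, Maya, Bram}.
Intersection: {Enzo} — 1.

1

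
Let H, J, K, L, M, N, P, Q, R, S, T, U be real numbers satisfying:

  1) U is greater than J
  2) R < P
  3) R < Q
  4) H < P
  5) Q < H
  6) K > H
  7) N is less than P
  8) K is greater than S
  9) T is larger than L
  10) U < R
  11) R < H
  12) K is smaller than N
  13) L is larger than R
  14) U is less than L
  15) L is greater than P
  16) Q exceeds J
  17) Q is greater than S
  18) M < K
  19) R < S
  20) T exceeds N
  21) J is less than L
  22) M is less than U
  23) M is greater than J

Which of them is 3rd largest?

The consecutive relations fix a unique order: J < M < U < R < S < Q < H < K < N < P < L < T.
The 3rd largest is P.

P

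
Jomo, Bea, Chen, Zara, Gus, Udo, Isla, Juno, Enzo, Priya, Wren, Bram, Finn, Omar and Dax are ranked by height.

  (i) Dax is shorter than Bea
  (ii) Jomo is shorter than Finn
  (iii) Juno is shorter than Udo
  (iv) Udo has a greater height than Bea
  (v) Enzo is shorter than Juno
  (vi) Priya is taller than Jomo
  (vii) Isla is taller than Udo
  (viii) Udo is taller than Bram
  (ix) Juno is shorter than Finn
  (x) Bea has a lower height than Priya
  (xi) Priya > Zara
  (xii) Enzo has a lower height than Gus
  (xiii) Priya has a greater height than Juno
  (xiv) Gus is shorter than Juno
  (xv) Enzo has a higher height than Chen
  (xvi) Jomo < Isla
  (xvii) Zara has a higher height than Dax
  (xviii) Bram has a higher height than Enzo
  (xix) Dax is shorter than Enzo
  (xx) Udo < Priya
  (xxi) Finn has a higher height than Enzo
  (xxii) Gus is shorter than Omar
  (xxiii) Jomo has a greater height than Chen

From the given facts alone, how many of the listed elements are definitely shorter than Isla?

The elements the relations force below Isla are Dax, Chen, Jomo, Enzo, Bea, Bram, Gus, Juno, Udo — no chain reaches any other.
That is 9.

9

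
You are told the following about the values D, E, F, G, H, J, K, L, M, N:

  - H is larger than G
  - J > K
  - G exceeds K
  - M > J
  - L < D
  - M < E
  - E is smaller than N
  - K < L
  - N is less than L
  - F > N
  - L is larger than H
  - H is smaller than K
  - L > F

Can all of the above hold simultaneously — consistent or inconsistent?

Chaining the given relations yields G < H < K, so G < K. But one relation states K < G. These cannot both hold.

inconsistent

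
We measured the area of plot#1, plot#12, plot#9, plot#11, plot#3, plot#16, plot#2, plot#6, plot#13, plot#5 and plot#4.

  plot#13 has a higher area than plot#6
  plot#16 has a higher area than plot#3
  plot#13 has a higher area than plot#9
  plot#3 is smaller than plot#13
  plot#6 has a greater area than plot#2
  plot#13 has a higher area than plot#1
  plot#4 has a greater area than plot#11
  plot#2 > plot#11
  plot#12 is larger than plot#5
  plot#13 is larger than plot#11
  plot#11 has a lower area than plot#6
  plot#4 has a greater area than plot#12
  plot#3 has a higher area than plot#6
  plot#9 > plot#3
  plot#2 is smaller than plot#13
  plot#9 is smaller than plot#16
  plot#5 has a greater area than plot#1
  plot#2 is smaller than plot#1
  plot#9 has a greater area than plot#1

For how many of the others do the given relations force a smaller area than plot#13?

6

From plot#13 the given relations immediately reach plot#11, plot#2, plot#1, plot#6, plot#3, plot#9.
Nothing else is reachable below plot#13; 6 in all.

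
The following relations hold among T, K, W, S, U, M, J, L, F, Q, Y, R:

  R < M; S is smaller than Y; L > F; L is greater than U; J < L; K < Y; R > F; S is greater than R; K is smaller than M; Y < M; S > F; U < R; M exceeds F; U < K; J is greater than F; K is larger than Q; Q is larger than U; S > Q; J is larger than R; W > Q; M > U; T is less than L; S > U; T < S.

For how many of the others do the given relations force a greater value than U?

The elements the relations force above U are Q, R, S, K, Y, W, J, L, M — no chain reaches any other.
That is 9.

9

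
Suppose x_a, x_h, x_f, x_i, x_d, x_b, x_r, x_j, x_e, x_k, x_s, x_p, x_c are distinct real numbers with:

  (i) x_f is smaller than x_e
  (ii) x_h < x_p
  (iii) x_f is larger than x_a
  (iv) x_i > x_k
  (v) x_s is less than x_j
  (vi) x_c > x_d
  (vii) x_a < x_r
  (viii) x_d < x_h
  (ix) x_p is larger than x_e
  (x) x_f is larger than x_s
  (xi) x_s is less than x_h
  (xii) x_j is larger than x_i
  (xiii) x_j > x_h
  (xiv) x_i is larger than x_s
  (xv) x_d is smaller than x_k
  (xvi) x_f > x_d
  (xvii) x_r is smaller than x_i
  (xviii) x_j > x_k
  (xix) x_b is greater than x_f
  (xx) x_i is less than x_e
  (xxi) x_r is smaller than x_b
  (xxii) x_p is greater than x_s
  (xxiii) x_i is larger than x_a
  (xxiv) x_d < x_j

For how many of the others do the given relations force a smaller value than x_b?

5

Directly below x_b: x_f, x_r.
One step further: x_d, x_s, x_a (5 so far).
Nothing else is reachable below x_b; 5 in all.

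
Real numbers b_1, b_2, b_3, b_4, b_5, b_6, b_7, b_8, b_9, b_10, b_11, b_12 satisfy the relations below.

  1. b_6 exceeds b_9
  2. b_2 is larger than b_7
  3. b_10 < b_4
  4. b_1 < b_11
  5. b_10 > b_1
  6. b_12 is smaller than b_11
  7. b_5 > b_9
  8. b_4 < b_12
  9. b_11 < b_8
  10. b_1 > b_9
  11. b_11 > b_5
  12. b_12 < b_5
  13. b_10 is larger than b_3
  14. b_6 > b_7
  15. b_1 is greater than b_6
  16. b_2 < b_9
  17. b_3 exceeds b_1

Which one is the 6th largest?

b_10

Chaining the given pairs: b_7 < b_2 < b_9 < b_6 < b_1 < b_3 < b_10 < b_4 < b_12 < b_5 < b_11 < b_8.
The 6th largest is b_10.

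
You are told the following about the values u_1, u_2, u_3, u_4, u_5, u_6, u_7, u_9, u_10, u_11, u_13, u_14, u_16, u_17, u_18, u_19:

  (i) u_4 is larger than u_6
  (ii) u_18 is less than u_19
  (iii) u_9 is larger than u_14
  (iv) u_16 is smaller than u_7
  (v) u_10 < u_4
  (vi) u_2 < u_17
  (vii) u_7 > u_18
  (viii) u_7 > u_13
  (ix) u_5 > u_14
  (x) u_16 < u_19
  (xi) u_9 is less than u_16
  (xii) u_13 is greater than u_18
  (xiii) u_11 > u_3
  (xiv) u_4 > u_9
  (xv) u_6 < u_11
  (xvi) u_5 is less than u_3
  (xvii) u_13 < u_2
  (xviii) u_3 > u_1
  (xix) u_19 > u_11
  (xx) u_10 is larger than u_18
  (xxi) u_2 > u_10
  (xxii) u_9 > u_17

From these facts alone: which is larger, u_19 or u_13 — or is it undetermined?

u_19

Following the relations from u_13: u_13 < u_2 < u_17 < u_9 < u_16 < u_19.
So u_19 is larger.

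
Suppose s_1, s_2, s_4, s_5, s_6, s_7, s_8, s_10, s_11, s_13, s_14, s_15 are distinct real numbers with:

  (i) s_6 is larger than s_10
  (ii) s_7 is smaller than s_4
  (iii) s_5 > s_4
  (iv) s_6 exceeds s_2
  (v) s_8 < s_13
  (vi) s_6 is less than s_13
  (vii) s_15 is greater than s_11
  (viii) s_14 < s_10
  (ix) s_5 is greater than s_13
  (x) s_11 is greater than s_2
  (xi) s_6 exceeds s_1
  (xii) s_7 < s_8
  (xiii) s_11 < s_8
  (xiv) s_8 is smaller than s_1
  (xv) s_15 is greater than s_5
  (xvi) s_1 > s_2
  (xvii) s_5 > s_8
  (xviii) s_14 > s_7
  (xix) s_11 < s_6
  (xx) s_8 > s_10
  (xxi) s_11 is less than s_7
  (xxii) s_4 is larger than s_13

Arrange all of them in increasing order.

s_2 < s_11 < s_7 < s_14 < s_10 < s_8 < s_1 < s_6 < s_13 < s_4 < s_5 < s_15

Nothing is placed below s_2, so it is least; from there s_2 < s_11; s_11 < s_7; s_7 < s_14; s_14 < s_10; s_10 < s_8; s_8 < s_1; s_1 < s_6; s_6 < s_13; s_13 < s_4; s_4 < s_5; s_5 < s_15, each given directly.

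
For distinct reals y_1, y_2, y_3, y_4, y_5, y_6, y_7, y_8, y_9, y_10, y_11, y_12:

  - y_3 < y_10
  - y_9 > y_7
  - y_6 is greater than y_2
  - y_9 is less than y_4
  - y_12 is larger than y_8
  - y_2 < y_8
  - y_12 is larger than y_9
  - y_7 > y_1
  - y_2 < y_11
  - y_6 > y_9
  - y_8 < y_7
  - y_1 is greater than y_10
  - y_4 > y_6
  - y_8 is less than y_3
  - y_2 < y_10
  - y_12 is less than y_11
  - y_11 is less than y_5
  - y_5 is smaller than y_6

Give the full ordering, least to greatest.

y_2 < y_8 < y_3 < y_10 < y_1 < y_7 < y_9 < y_12 < y_11 < y_5 < y_6 < y_4

Each adjacent pair is fixed by a given relation: y_2 < y_8; y_8 < y_3; y_3 < y_10; y_10 < y_1; y_1 < y_7; y_7 < y_9; y_9 < y_12; y_12 < y_11; y_11 < y_5; y_5 < y_6; y_6 < y_4. Chaining them end to end gives the full order.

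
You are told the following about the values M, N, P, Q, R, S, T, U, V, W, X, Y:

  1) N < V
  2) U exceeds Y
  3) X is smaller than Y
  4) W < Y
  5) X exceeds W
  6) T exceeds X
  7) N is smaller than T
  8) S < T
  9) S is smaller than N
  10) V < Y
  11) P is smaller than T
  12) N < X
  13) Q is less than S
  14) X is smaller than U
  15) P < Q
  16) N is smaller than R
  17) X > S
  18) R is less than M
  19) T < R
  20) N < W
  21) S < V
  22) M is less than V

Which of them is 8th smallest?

Piecing the relations together gives one ordering: P < Q < S < N < W < X < T < R < M < V < Y < U.
Counting 8 from the smallest end gives R.

R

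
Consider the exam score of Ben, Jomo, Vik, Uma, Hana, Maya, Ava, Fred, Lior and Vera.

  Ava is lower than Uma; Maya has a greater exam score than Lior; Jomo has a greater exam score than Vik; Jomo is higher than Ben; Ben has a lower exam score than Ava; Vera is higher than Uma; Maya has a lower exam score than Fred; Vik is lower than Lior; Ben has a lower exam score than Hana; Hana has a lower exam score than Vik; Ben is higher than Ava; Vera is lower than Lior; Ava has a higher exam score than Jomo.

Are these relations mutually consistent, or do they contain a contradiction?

inconsistent

We have Ava < Ben stated directly, yet also Ben < Hana < Vik < Jomo < Ava by chaining the others — so Ben < Ava. Contradiction.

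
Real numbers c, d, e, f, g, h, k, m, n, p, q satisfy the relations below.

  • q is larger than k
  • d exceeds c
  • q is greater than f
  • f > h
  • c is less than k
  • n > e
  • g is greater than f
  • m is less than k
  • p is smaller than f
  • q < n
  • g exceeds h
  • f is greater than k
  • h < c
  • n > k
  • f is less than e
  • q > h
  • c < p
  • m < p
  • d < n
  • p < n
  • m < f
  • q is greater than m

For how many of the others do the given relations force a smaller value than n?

9

Directly below n: p, k, q, d, e.
One step further: h, m, c, f (9 so far).
Nothing else is reachable below n; 9 in all.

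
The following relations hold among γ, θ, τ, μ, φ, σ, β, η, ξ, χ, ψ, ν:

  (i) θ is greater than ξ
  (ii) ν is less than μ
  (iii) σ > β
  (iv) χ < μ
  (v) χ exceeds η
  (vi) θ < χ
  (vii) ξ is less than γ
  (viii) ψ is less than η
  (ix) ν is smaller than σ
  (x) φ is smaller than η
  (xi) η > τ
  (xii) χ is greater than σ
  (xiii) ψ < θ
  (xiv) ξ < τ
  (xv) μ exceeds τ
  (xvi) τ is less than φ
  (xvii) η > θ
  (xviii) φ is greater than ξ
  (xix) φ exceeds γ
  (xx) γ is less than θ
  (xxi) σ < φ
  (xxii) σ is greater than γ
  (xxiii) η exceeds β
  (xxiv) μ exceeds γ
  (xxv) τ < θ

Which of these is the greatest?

μ

ξ is not greatest since ξ < φ; γ is not greatest since γ < μ; ψ is not greatest since ψ < θ; τ is not greatest since τ < θ; θ is not greatest since θ < η; β is not greatest since β < σ; ν is not greatest since ν < μ; σ is not greatest since σ < χ; φ is not greatest since φ < η; η is not greatest since η < χ; χ is not greatest since χ < μ.
Only μ has nothing above it, so μ is the greatest.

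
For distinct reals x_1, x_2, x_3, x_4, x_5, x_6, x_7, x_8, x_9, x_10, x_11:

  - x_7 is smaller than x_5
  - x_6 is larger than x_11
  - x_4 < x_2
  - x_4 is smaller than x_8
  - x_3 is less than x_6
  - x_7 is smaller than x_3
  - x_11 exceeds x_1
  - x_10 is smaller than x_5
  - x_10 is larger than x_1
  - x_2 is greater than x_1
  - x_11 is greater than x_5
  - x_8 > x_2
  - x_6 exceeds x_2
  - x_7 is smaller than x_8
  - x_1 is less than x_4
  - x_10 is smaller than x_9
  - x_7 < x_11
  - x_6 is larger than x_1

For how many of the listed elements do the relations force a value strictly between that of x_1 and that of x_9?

1

The relations place x_1 below x_9. An element lies strictly between them when it is forced above x_1 and also forced below x_9.
Above x_1: {x_10, x_4, x_5, x_2, x_11, x_8, x_6}. Below x_9: {x_10}.
Intersection: {x_10} — 1.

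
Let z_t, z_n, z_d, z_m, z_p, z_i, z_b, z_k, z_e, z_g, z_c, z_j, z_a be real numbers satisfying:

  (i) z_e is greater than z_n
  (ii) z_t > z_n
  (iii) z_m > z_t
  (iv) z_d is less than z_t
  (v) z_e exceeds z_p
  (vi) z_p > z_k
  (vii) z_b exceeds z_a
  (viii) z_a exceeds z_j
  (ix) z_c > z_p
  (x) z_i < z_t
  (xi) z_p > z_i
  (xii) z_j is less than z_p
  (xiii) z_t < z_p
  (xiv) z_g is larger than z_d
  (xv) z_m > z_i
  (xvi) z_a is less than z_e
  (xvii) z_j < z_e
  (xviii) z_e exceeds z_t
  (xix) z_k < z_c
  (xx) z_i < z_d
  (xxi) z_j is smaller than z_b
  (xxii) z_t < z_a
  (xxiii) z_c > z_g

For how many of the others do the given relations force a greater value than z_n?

The elements the relations force above z_n are z_t, z_a, z_p, z_e, z_b, z_c, z_m — no chain reaches any other.
That is 7.

7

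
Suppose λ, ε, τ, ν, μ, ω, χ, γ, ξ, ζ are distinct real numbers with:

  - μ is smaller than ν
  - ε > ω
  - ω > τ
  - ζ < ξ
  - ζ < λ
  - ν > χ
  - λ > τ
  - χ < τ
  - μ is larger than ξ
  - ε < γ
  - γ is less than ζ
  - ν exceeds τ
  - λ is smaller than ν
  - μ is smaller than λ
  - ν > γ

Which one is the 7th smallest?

ξ

Chaining the given pairs: χ < τ < ω < ε < γ < ζ < ξ < μ < λ < ν.
Counting 7 from the smallest end gives ξ.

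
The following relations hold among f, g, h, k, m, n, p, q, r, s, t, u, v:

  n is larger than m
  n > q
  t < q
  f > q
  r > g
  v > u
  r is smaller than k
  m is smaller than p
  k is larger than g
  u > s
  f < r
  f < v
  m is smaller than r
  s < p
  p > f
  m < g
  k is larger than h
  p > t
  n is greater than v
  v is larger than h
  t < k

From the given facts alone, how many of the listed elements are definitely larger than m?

From m the given relations immediately reach g, n, r, p.
From those, k — 5 in total.
Nothing else is reachable above m; 5 in all.

5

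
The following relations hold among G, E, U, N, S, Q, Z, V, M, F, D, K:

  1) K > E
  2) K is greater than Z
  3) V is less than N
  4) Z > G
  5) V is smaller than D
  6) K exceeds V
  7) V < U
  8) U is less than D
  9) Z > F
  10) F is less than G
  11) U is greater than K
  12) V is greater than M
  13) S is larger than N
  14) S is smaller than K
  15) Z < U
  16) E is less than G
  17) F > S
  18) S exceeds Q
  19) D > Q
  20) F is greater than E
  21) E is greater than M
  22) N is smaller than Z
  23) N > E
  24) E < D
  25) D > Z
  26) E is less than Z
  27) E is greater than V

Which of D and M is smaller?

M

Following the relations from M: M < V < E < N < S < F < G < Z < K < U < D.
So M < D; M is the smaller of the two.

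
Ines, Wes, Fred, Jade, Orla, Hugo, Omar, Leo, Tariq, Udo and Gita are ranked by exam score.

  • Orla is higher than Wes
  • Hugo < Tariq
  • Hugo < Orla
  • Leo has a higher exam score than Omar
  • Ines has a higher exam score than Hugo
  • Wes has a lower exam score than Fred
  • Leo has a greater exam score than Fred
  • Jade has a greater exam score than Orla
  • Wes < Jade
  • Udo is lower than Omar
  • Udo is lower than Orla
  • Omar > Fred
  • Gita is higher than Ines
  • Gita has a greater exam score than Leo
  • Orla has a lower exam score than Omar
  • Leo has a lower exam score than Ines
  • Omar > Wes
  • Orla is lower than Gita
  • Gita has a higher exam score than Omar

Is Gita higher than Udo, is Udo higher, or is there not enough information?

Link the given pairs in sequence: Udo < Omar; Omar < Leo; Leo < Ines; Ines < Gita.
Chaining these gives Udo < Omar < Leo < Ines < Gita.
So Gita is higher.

Gita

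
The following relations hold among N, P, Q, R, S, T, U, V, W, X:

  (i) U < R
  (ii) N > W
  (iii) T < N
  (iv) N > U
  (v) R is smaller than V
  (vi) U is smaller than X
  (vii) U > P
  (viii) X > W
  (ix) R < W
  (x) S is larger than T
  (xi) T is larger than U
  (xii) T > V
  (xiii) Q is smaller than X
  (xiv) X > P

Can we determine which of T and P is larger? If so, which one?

T

Chaining the given relations: P < U < R < V < T.
So T is larger.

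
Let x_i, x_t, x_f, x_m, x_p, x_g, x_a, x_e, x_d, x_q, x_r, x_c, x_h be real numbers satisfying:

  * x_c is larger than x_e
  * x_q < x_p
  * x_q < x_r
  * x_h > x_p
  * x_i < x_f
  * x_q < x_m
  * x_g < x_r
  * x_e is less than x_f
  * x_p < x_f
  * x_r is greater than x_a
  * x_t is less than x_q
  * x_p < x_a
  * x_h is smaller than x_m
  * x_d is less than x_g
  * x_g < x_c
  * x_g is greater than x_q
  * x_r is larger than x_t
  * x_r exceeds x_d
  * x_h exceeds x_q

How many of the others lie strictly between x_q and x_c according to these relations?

The relations place x_q below x_c. An element lies strictly between them when it is forced above x_q and also forced below x_c.
Above x_q: {x_g, x_p, x_a, x_h, x_m, x_f, x_r}. Below x_c: {x_t, x_d, x_e, x_g}.
Intersection: {x_g} — 1.

1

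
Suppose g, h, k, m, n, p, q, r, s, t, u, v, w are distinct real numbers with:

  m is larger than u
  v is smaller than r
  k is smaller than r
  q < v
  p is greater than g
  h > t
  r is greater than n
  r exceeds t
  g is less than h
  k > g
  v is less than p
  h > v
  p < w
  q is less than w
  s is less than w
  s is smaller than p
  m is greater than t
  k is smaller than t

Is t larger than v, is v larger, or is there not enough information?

Following every chain through v: above v we get p, h, w, r; below v we get q.
t is not reached, and no chain runs the other way from t to v.
So the given relations leave the order of v and t undetermined.

undetermined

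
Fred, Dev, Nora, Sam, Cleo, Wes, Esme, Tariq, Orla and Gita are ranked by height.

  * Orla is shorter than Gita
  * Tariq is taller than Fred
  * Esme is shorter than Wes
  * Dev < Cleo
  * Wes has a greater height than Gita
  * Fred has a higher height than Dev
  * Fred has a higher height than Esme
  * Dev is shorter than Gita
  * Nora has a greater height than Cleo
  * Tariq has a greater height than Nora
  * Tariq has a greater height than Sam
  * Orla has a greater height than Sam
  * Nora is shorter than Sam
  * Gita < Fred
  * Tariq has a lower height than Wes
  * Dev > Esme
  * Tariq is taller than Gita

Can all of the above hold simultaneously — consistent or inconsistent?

Every relation is compatible with Esme < Dev < Cleo < Nora < Sam < Orla < Gita < Fred < Tariq < Wes; the set is consistent.

consistent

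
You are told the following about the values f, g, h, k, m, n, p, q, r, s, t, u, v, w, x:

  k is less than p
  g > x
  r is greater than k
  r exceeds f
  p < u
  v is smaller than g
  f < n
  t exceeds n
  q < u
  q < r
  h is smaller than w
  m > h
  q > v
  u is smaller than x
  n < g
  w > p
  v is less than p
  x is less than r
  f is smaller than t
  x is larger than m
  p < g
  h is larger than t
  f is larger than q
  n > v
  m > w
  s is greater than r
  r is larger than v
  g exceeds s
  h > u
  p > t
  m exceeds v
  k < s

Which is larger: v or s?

v < q and q < f give v < f.
Then f < n extends the chain to n.
With n < t: v < q < f < n < t.
With t < p: v < q < f < n < t < p.
With p < u: v < q < f < n < t < p < u.
With u < h: v < q < f < n < t < p < u < h.
Then h < w extends the chain to w.
With w < m: v < q < f < n < t < p < u < h < w < m.
Then m < x extends the chain to x.
With x < r: v < q < f < n < t < p < u < h < w < m < x < r.
With r < s: v < q < f < n < t < p < u < h < w < m < x < r < s.
So v < s; s is the larger of the two.

s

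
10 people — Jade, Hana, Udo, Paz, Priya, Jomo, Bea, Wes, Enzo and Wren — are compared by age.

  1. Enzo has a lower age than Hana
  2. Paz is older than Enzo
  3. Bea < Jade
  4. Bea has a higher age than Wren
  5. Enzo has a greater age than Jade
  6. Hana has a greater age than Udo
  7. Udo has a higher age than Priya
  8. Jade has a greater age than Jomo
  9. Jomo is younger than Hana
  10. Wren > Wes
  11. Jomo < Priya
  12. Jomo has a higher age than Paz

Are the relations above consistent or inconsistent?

We have Jomo < Jade stated directly, yet also Jade < Enzo < Paz < Jomo by chaining the others — so Jade < Jomo. Contradiction.

inconsistent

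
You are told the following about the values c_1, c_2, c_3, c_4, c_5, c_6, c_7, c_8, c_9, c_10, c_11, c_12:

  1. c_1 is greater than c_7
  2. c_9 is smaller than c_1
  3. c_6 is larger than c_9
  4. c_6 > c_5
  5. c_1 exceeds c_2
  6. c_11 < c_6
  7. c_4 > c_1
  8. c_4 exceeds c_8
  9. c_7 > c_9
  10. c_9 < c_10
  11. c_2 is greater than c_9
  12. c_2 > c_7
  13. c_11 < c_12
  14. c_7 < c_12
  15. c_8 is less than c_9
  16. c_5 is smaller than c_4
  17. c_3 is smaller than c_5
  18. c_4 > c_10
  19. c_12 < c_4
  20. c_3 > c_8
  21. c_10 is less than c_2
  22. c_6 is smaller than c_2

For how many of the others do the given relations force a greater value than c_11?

From c_11 the given relations immediately reach c_6, c_12.
From those, c_2, c_4 — 4 in total.
From those, c_1 — 5 in total.
No other element is forced above c_11 by the given relations, so the count is 5.

5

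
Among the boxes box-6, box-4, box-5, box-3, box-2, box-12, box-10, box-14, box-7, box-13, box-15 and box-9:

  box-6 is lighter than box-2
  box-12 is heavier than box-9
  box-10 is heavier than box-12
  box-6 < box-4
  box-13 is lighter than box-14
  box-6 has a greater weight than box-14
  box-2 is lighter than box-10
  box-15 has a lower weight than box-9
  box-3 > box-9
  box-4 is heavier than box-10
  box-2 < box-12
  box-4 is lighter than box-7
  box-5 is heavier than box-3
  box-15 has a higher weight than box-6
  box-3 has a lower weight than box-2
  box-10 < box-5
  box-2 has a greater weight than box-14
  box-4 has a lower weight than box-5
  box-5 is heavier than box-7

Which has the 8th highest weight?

Chaining the given pairs: box-13 < box-14 < box-6 < box-15 < box-9 < box-3 < box-2 < box-12 < box-10 < box-4 < box-7 < box-5.
The 8th largest is box-9.

box-9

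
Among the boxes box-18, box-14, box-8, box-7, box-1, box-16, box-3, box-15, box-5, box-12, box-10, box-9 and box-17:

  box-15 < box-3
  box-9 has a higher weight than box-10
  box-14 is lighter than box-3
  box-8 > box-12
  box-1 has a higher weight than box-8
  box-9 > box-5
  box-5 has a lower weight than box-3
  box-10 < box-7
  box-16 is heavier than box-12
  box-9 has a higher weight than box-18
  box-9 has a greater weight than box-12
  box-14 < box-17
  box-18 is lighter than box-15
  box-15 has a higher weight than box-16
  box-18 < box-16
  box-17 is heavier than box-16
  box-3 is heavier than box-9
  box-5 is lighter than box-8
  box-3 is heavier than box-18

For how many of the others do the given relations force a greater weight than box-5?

4

From box-5 the given relations immediately reach box-8, box-9, box-3.
From those, box-1 — 4 in total.
Nothing else is reachable above box-5; 4 in all.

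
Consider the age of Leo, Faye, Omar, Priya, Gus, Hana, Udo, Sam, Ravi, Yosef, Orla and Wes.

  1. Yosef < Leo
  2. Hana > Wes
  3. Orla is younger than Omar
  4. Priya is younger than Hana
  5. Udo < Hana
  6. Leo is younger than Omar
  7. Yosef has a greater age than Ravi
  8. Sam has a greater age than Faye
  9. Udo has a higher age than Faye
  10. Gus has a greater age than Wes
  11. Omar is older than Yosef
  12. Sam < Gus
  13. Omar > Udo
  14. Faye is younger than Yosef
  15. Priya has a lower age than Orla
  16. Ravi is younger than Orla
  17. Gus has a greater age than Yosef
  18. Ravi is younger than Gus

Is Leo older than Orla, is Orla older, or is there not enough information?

Following every chain through Orla: above Orla we get Omar; below Orla we get Ravi, Priya.
Leo is not reached, and no chain runs the other way from Leo to Orla.
So the given relations leave the order of Orla and Leo undetermined.

undetermined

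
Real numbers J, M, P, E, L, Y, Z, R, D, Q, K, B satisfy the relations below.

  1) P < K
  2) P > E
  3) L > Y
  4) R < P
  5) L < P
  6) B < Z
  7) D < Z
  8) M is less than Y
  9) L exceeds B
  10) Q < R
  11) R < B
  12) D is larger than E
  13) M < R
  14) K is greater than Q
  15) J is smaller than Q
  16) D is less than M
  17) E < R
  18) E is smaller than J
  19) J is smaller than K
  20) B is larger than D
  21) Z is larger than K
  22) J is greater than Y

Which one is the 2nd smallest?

D

The consecutive relations fix a unique order: E < D < M < Y < J < Q < R < B < L < P < K < Z.
Counting 2 from the smallest end gives D.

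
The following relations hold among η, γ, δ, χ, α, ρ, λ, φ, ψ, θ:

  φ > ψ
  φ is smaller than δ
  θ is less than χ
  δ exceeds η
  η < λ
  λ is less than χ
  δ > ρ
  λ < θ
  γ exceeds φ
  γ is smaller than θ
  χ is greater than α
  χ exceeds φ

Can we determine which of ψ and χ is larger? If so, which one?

χ

The relevant relations are ψ < φ; φ < γ; γ < θ; θ < χ.
Chaining these gives ψ < φ < γ < θ < χ.
So χ is larger.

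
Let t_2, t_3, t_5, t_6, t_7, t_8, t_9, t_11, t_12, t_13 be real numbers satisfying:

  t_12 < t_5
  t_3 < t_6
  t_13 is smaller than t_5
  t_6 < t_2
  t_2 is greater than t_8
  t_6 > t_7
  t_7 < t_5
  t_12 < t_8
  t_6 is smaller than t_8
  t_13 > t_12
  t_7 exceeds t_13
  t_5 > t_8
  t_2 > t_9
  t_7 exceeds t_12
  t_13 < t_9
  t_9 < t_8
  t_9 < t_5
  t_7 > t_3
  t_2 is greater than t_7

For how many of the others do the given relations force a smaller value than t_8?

6

The elements the relations force below t_8 are t_12, t_13, t_3, t_7, t_6, t_9 — no chain reaches any other.
That is 6.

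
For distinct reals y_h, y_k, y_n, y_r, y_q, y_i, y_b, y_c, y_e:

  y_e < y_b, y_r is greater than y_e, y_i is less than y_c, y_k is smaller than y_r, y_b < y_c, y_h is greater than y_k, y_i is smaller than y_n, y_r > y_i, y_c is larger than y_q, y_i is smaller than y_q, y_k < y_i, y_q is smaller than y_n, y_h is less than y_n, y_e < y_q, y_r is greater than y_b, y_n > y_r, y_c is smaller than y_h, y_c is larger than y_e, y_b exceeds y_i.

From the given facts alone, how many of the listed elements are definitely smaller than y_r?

Directly below y_r: y_k, y_e, y_i, y_b.
Nothing else is reachable below y_r; 4 in all.

4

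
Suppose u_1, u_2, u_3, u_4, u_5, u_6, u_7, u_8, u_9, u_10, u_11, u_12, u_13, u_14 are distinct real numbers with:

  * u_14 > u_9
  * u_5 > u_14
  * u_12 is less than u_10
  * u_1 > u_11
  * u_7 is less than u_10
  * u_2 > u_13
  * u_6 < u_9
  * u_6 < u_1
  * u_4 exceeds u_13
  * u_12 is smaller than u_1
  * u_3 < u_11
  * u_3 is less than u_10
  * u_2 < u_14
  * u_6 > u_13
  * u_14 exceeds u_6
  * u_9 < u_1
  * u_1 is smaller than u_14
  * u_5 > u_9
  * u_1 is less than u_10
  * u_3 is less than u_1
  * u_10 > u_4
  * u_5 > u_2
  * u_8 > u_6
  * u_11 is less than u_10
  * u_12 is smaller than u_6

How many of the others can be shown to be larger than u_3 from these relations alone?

5

The elements the relations force above u_3 are u_11, u_1, u_14, u_10, u_5 — no chain reaches any other.
That is 5.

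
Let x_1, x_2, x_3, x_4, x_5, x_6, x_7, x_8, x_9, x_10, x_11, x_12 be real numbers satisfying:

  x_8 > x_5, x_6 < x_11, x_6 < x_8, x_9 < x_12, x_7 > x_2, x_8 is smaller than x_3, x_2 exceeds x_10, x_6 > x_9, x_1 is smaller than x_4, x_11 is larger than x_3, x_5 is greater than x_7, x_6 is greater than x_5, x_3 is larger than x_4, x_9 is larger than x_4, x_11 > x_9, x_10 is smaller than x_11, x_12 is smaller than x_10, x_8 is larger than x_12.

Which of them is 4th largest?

x_6

Chaining the given pairs: x_1 < x_4 < x_9 < x_12 < x_10 < x_2 < x_7 < x_5 < x_6 < x_8 < x_3 < x_11.
The 4th largest is x_6.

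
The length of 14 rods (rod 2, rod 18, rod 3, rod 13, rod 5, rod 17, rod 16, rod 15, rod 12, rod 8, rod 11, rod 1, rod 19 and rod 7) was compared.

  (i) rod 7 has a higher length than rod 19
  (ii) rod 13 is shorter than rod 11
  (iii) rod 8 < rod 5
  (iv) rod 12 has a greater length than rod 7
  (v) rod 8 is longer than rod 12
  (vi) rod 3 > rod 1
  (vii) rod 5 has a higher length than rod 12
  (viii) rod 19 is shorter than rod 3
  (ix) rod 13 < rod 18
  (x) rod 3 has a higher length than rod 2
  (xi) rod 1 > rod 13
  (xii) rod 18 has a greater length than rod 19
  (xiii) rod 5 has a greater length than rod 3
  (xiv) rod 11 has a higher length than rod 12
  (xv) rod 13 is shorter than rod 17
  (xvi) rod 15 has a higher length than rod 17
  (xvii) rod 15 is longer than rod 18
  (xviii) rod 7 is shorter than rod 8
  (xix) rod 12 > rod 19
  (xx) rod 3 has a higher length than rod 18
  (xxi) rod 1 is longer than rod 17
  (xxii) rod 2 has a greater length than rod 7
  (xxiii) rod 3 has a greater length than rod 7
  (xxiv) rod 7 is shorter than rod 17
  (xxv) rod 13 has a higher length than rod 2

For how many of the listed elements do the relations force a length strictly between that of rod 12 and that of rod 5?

1

The relations place rod 12 below rod 5. An element lies strictly between them when it is forced above rod 12 and also forced below rod 5.
Above rod 12: {rod 11, rod 8}. Below rod 5: {rod 19, rod 7, rod 2, rod 13, rod 18, rod 17, rod 1, rod 3, rod 8}.
Intersection: {rod 8} — 1.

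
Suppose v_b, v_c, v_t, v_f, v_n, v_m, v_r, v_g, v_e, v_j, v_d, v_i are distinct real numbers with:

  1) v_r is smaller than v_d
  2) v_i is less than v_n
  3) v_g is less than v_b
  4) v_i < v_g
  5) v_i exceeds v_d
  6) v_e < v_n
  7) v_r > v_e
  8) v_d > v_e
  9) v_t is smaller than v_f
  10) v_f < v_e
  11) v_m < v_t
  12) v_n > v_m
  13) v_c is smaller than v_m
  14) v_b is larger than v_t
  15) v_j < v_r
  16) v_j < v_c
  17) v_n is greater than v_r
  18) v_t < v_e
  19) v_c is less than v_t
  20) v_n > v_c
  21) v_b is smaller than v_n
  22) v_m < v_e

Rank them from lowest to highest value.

v_j < v_c < v_m < v_t < v_f < v_e < v_r < v_d < v_i < v_g < v_b < v_n

Nothing is placed below v_j, so it is least; from there v_j < v_c; v_c < v_m; v_m < v_t; v_t < v_f; v_f < v_e; v_e < v_r; v_r < v_d; v_d < v_i; v_i < v_g; v_g < v_b; v_b < v_n, each given directly.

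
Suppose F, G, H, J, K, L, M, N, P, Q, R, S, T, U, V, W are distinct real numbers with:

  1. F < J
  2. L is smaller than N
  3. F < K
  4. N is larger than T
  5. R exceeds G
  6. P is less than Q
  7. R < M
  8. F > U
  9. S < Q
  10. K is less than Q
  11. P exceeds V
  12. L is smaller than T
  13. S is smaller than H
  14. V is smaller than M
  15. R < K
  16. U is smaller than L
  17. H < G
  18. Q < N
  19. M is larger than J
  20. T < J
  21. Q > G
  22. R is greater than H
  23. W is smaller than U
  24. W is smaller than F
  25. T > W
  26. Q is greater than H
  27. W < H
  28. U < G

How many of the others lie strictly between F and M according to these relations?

The relations place F below M. An element lies strictly between them when it is forced above F and also forced below M.
Above F: {J, K, Q, N}. Below M: {W, U, L, V, T, S, J, H, G, R}.
Intersection: {J} — 1.

1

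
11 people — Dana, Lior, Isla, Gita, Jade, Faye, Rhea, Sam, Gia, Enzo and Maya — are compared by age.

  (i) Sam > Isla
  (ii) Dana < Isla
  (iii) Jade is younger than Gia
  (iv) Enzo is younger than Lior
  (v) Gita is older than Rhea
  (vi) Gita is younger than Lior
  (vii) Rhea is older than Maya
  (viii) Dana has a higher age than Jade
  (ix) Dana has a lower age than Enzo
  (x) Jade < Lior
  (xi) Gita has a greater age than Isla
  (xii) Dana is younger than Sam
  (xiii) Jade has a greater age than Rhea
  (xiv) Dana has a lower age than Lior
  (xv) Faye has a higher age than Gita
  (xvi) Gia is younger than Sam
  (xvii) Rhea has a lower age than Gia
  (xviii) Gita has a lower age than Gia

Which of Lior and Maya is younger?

Maya < Rhea and Rhea < Jade give Maya < Jade.
Then Jade < Dana extends the chain to Dana.
Then Dana < Enzo extends the chain to Enzo.
Then Enzo < Lior extends the chain to Lior.
So Maya < Lior; Maya is the younger of the two.

Maya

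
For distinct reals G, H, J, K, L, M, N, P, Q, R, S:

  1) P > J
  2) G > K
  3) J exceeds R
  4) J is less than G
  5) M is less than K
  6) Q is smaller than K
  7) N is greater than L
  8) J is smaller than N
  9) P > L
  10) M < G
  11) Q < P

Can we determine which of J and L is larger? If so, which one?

Following every chain through J: above J we get N, G, P; below J we get R.
L is not reached, and no chain runs the other way from L to J.
So the given relations leave the order of J and L undetermined.

undetermined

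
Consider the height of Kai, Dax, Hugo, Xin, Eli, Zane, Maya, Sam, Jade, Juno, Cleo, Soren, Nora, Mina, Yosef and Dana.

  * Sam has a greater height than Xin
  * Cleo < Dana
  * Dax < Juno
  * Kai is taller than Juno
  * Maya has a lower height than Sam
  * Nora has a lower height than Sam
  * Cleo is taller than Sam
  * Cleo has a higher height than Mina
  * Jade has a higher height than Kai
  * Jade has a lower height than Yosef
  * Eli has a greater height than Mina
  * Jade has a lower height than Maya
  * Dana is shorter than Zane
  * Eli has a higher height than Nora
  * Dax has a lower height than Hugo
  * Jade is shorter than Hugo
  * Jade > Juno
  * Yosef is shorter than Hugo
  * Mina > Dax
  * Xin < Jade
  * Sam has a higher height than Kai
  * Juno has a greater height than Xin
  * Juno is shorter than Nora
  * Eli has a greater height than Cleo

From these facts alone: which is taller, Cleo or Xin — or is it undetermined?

Xin < Juno and Juno < Kai give Xin < Kai.
With Kai < Jade: Xin < Juno < Kai < Jade.
With Jade < Maya: Xin < Juno < Kai < Jade < Maya.
With Maya < Sam: Xin < Juno < Kai < Jade < Maya < Sam.
Then Sam < Cleo extends the chain to Cleo.
So Cleo is taller.

Cleo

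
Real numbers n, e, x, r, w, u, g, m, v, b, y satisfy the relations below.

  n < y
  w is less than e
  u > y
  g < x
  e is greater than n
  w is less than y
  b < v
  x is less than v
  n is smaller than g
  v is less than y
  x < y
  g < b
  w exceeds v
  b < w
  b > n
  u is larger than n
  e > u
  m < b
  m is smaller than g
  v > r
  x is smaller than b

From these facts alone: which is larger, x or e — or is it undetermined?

x < b and b < v give x < v.
With v < w: x < b < v < w.
With w < y: x < b < v < w < y.
With y < u: x < b < v < w < y < u.
With u < e: x < b < v < w < y < u < e.
So e is larger.

e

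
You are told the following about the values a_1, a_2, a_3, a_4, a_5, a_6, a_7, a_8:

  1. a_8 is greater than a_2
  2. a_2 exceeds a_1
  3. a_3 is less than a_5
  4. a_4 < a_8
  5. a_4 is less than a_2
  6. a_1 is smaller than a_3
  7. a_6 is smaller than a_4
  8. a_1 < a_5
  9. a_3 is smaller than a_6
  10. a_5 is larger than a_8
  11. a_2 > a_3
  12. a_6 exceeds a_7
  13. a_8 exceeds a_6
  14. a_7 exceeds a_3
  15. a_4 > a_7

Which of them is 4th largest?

Piecing the relations together gives one ordering: a_1 < a_3 < a_7 < a_6 < a_4 < a_2 < a_8 < a_5.
The 4th largest is a_4.

a_4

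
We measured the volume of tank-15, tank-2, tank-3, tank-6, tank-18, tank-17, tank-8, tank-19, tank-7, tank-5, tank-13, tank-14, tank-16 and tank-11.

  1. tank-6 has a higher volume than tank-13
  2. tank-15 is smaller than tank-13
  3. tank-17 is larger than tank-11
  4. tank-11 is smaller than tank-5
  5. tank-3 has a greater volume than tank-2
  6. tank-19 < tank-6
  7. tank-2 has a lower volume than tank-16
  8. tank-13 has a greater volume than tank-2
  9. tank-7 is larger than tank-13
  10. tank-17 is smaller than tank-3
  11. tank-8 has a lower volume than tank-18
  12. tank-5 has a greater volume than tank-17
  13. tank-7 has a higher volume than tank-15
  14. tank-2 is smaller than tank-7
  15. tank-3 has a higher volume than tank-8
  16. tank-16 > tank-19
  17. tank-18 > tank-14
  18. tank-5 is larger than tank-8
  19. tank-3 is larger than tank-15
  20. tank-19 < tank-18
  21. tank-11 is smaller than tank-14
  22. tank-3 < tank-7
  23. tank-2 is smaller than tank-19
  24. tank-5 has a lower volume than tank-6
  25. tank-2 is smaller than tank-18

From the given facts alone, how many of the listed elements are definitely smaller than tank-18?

5

From tank-18 the given relations immediately reach tank-2, tank-8, tank-19, tank-14.
From those, tank-11 — 5 in total.
No other element is forced below tank-18 by the given relations, so the count is 5.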